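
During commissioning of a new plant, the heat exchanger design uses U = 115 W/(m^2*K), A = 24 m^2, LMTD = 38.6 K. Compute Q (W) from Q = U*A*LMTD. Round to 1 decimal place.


Q = U * A * LMTD
Q = 115 * 24 * 38.6
Q = 106536.0 W


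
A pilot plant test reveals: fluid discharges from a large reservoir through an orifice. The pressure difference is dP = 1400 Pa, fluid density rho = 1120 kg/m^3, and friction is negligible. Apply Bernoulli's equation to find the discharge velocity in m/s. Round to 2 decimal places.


v = sqrt(2*dP/rho)
v = sqrt(2*1400/1120)
v = sqrt(2.5)
v = 1.58 m/s


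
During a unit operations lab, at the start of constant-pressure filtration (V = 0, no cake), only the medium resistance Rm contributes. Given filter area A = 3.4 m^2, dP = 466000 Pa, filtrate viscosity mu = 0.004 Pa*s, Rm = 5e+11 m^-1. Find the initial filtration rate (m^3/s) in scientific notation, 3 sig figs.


rate = A * dP / (mu * Rm)
rate = 3.4 * 466000 / (0.004 * 5e+11)
rate = 1584400.0 / 2.000e+09
rate = 7.92e-04 m^3/s


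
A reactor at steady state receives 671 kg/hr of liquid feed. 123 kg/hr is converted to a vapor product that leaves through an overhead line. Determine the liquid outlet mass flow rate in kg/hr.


Steady-state mass balance on the main outlet: F_out = F_in - F_removed
F_out = 671 - 123
F_out = 548 kg/hr


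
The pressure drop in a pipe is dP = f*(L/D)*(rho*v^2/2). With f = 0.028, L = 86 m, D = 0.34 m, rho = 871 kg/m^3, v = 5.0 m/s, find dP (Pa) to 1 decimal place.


dP = f * (L/D) * (rho*v^2/2)
dP = 0.028 * (86/0.34) * (871*5.0^2/2)
L/D = 252.94117647
rho*v^2/2 = 871*25.0/2 = 10887.5
dP = 0.028 * 252.94117647 * 10887.5
dP = 77109.1 Pa


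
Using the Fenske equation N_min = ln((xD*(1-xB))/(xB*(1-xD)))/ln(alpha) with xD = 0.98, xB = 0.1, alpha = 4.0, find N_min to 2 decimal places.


N_min = ln((xD*(1-xB))/(xB*(1-xD))) / ln(alpha)
Numerator inside ln: 0.882 / 0.002 = 441.0
ln(441.0) = 6.089045
ln(alpha) = ln(4.0) = 1.386294
N_min = 6.089045 / 1.386294 = 4.39


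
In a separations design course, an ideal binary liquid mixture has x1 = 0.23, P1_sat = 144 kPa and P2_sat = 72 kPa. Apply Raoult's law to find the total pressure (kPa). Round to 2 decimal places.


P = x1*P1_sat + x2*P2_sat
x2 = 1 - x1 = 1 - 0.23 = 0.77
P = 0.23*144 + 0.77*72
P = 33.12 + 55.44
P = 88.56 kPa


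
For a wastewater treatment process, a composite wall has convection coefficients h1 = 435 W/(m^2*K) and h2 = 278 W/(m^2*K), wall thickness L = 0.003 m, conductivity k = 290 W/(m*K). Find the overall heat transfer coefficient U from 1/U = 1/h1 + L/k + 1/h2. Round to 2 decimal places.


1/U = 1/h1 + L/k + 1/h2
1/U = 1/435 + 0.003/290 + 1/278
1/U = 0.0022988506 + 1.03448e-05 + 0.0035971223
1/U = 0.0059063177
U = 169.31 W/(m^2*K)


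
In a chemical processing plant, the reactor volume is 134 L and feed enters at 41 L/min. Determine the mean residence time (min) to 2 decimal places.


tau = V / v0
tau = 134 / 41
tau = 3.27 min


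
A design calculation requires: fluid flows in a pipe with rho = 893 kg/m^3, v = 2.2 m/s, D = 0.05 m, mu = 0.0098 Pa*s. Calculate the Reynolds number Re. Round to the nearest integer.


Re = rho * v * D / mu
Re = 893 * 2.2 * 0.05 / 0.0098
Re = 98.23 / 0.0098
Re = 10023


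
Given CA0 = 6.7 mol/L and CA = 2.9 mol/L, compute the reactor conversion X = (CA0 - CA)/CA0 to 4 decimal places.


X = (CA0 - CA) / CA0
X = (6.7 - 2.9) / 6.7
X = 3.8 / 6.7
X = 0.5672


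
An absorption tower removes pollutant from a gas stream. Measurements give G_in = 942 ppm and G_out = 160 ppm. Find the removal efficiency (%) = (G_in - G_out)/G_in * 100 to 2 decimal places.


Efficiency = (G_in - G_out) / G_in * 100%
Efficiency = (942 - 160) / 942 * 100
Efficiency = 782 / 942 * 100
Efficiency = 83.01%


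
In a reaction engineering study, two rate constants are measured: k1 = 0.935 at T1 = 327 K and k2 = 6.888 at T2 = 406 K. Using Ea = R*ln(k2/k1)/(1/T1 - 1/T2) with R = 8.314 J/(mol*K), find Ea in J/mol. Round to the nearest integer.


Ea = R * ln(k2/k1) / (1/T1 - 1/T2)
ln(k2/k1) = ln(6.888/0.935) = 1.9969895
1/T1 - 1/T2 = 1/327 - 1/406 = 0.000595049788
Ea = 8.314 * 1.9969895 / 0.000595049788
Ea = 27902 J/mol


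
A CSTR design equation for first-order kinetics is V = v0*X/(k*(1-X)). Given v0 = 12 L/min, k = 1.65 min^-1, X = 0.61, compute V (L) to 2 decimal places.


V = v0 * X / (k * (1 - X))
V = 12 * 0.61 / (1.65 * (1 - 0.61))
V = 7.32 / (1.65 * 0.39)
V = 7.32 / 0.6435
V = 11.38 L


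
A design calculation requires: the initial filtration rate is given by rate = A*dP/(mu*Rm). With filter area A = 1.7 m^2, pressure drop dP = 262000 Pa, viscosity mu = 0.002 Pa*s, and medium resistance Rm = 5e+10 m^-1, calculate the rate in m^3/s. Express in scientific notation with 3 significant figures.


rate = A * dP / (mu * Rm)
rate = 1.7 * 262000 / (0.002 * 5e+10)
rate = 445400.0 / 1.000e+08
rate = 4.45e-03 m^3/s


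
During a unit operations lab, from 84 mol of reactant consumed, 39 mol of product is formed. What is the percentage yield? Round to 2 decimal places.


Yield = (moles product / moles consumed) * 100%
Yield = (39 / 84) * 100
Yield = 0.4643 * 100
Yield = 46.43%


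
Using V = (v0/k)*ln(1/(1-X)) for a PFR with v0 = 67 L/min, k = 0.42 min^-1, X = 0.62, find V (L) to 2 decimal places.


V = (v0/k) * ln(1/(1-X))
V = (67/0.42) * ln(1/(1-0.62))
V = 159.52381 * ln(2.631579)
V = 159.52381 * 0.967584
V = 154.35 L


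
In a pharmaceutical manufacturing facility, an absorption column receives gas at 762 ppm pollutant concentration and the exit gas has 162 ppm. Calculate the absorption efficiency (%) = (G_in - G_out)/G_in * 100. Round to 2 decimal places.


Efficiency = (G_in - G_out) / G_in * 100%
Efficiency = (762 - 162) / 762 * 100
Efficiency = 600 / 762 * 100
Efficiency = 78.74%


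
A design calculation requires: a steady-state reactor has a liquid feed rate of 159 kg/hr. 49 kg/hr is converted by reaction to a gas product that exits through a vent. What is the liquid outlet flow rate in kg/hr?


Steady-state mass balance on the main outlet: F_out = F_in - F_removed
F_out = 159 - 49
F_out = 110 kg/hr


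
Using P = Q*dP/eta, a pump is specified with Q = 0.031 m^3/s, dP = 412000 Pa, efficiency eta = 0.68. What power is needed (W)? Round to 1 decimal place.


P = Q * dP / eta
P = 0.031 * 412000 / 0.68
P = 12772.0 / 0.68
P = 18782.4 W


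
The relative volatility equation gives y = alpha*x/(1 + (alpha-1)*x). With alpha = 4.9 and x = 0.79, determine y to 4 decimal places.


y = alpha*x / (1 + (alpha-1)*x)
y = 4.9*0.79 / (1 + (4.9-1)*0.79)
y = 3.871 / (1 + 3.081)
y = 3.871 / 4.081
y = 0.9485


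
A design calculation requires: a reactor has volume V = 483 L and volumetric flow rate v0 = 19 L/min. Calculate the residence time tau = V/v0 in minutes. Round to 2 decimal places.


tau = V / v0
tau = 483 / 19
tau = 25.42 min


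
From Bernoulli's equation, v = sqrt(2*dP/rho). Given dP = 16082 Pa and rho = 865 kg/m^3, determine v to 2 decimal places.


v = sqrt(2*dP/rho)
v = sqrt(2*16082/865)
v = sqrt(37.183815)
v = 6.10 m/s


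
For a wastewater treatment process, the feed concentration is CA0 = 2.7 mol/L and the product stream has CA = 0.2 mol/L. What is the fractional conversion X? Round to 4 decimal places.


X = (CA0 - CA) / CA0
X = (2.7 - 0.2) / 2.7
X = 2.5 / 2.7
X = 0.9259


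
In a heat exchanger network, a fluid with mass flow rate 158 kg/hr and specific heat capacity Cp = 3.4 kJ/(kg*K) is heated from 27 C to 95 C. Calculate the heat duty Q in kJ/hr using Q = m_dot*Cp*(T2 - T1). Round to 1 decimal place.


Q = m_dot * Cp * (T2 - T1)
Q = 158 * 3.4 * (95 - 27)
Q = 158 * 3.4 * 68
Q = 36529.6 kJ/hr


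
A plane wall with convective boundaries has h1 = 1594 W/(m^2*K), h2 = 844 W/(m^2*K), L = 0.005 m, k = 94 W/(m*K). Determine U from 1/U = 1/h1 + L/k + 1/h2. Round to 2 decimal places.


1/U = 1/h1 + L/k + 1/h2
1/U = 1/1594 + 0.005/94 + 1/844
1/U = 0.0006273526 + 5.31915e-05 + 0.0011848341
1/U = 0.0018653782
U = 536.08 W/(m^2*K)


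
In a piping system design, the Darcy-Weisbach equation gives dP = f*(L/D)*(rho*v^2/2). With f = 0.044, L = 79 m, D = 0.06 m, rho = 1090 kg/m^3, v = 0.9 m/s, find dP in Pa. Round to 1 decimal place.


dP = f * (L/D) * (rho*v^2/2)
dP = 0.044 * (79/0.06) * (1090*0.9^2/2)
L/D = 1316.66666667
rho*v^2/2 = 1090*0.81/2 = 441.45
dP = 0.044 * 1316.66666667 * 441.45
dP = 25574.7 Pa


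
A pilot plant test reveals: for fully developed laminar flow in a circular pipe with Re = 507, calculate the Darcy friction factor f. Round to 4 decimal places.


f = 64 / Re
f = 64 / 507
f = 0.1262


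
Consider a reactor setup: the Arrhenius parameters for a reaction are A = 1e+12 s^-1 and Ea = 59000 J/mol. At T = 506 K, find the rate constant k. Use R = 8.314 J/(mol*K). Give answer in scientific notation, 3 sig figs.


k = A * exp(-Ea/(R*T))
k = 1e+12 * exp(-59000 / (8.314 * 506))
k = 1e+12 * exp(-14.024632)
k = 8.11e+05


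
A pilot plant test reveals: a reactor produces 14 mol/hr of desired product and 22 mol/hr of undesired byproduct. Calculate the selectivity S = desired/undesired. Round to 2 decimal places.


S = desired product rate / undesired product rate
S = 14 / 22
S = 0.64


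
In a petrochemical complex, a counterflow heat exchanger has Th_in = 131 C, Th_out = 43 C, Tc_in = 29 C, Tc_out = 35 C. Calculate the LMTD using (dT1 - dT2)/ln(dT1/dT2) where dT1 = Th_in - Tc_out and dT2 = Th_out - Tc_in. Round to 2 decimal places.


dT1 = Th_in - Tc_out = 131 - 35 = 96
dT2 = Th_out - Tc_in = 43 - 29 = 14
LMTD = (dT1 - dT2) / ln(dT1/dT2)
LMTD = (96 - 14) / ln(96/14)
LMTD = 42.59 K


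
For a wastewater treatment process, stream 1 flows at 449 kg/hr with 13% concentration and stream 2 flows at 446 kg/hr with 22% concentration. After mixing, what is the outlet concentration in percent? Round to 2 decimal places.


Mass balance on solute: F1*x1 + F2*x2 = F3*x3
F3 = F1 + F2 = 449 + 446 = 895 kg/hr
x3 = (F1*x1 + F2*x2)/F3
x3 = (449*0.13 + 446*0.22) / 895
x3 = 17.48%


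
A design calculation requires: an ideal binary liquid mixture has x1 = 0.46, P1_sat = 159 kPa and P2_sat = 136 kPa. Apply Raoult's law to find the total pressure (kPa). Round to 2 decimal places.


P = x1*P1_sat + x2*P2_sat
x2 = 1 - x1 = 1 - 0.46 = 0.54
P = 0.46*159 + 0.54*136
P = 73.14 + 73.44
P = 146.58 kPa


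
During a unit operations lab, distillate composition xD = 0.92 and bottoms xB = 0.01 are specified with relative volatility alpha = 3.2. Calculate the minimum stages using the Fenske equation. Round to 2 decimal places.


N_min = ln((xD*(1-xB))/(xB*(1-xD))) / ln(alpha)
Numerator inside ln: 0.9108 / 0.0008 = 1138.5
ln(1138.5) = 7.037467
ln(alpha) = ln(3.2) = 1.163151
N_min = 7.037467 / 1.163151 = 6.05


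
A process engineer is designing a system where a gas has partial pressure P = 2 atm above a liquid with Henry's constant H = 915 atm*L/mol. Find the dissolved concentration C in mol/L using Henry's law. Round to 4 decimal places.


C = P / H
C = 2 / 915
C = 0.0022 mol/L


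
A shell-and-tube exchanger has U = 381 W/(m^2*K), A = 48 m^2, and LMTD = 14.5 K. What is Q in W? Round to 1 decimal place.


Q = U * A * LMTD
Q = 381 * 48 * 14.5
Q = 265176.0 W


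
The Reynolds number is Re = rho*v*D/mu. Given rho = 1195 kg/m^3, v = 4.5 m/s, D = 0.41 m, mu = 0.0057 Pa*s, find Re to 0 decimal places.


Re = rho * v * D / mu
Re = 1195 * 4.5 * 0.41 / 0.0057
Re = 2204.775 / 0.0057
Re = 386803


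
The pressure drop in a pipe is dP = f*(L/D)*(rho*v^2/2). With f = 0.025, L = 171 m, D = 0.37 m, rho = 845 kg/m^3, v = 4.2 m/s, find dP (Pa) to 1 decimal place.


dP = f * (L/D) * (rho*v^2/2)
dP = 0.025 * (171/0.37) * (845*4.2^2/2)
L/D = 462.16216216
rho*v^2/2 = 845*17.64/2 = 7452.9
dP = 0.025 * 462.16216216 * 7452.9
dP = 86111.2 Pa


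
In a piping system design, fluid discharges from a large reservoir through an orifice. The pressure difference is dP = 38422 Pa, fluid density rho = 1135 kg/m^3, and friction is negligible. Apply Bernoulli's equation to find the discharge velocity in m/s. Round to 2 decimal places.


v = sqrt(2*dP/rho)
v = sqrt(2*38422/1135)
v = sqrt(67.703965)
v = 8.23 m/s


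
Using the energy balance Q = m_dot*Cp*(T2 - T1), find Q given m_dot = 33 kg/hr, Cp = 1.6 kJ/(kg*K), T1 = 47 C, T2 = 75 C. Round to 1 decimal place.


Q = m_dot * Cp * (T2 - T1)
Q = 33 * 1.6 * (75 - 47)
Q = 33 * 1.6 * 28
Q = 1478.4 kJ/hr


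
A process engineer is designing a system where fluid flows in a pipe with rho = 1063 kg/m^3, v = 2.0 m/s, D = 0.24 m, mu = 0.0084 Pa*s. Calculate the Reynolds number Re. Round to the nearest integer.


Re = rho * v * D / mu
Re = 1063 * 2.0 * 0.24 / 0.0084
Re = 510.24 / 0.0084
Re = 60743


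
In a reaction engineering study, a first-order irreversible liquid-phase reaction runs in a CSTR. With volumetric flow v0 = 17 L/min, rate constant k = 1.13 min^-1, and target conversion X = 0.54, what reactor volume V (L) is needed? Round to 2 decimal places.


V = v0 * X / (k * (1 - X))
V = 17 * 0.54 / (1.13 * (1 - 0.54))
V = 9.18 / (1.13 * 0.46)
V = 9.18 / 0.5198
V = 17.66 L


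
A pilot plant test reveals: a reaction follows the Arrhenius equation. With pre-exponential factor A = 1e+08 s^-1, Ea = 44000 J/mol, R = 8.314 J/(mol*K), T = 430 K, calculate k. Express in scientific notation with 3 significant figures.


k = A * exp(-Ea/(R*T))
k = 1e+08 * exp(-44000 / (8.314 * 430))
k = 1e+08 * exp(-12.307623)
k = 4.52e+02


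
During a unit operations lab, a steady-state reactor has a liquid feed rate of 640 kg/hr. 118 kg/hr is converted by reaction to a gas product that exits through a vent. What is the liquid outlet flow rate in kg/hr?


Steady-state mass balance on the main outlet: F_out = F_in - F_removed
F_out = 640 - 118
F_out = 522 kg/hr


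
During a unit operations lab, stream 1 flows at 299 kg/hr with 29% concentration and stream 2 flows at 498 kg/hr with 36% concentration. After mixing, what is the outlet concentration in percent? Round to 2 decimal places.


Mass balance on solute: F1*x1 + F2*x2 = F3*x3
F3 = F1 + F2 = 299 + 498 = 797 kg/hr
x3 = (F1*x1 + F2*x2)/F3
x3 = (299*0.29 + 498*0.36) / 797
x3 = 33.37%


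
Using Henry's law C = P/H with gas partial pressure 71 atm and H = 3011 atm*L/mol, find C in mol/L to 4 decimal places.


C = P / H
C = 71 / 3011
C = 0.0236 mol/L


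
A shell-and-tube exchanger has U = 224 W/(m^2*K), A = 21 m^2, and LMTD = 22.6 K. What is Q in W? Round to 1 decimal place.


Q = U * A * LMTD
Q = 224 * 21 * 22.6
Q = 106310.4 W


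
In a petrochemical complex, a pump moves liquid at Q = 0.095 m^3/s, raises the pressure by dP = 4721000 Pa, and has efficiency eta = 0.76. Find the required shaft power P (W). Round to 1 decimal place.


P = Q * dP / eta
P = 0.095 * 4721000 / 0.76
P = 448495.0 / 0.76
P = 590125.0 W


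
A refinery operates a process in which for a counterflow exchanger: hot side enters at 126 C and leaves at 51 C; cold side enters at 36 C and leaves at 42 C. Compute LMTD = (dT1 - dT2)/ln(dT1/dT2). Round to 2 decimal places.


dT1 = Th_in - Tc_out = 126 - 42 = 84
dT2 = Th_out - Tc_in = 51 - 36 = 15
LMTD = (dT1 - dT2) / ln(dT1/dT2)
LMTD = (84 - 15) / ln(84/15)
LMTD = 40.05 K


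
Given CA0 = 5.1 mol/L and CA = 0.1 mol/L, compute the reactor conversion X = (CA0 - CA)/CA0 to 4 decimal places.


X = (CA0 - CA) / CA0
X = (5.1 - 0.1) / 5.1
X = 5.0 / 5.1
X = 0.9804


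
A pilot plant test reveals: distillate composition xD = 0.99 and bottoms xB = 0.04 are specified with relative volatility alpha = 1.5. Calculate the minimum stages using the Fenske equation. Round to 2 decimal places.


N_min = ln((xD*(1-xB))/(xB*(1-xD))) / ln(alpha)
Numerator inside ln: 0.9504 / 0.0004 = 2376.0
ln(2376.0) = 7.773174
ln(alpha) = ln(1.5) = 0.405465
N_min = 7.773174 / 0.405465 = 19.17


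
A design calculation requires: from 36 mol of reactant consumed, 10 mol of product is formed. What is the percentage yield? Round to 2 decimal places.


Yield = (moles product / moles consumed) * 100%
Yield = (10 / 36) * 100
Yield = 0.2778 * 100
Yield = 27.78%


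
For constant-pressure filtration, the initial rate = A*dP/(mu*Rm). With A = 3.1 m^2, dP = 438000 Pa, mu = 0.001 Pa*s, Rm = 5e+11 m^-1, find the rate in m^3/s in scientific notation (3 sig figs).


rate = A * dP / (mu * Rm)
rate = 3.1 * 438000 / (0.001 * 5e+11)
rate = 1357800.0 / 5.000e+08
rate = 2.72e-03 m^3/s


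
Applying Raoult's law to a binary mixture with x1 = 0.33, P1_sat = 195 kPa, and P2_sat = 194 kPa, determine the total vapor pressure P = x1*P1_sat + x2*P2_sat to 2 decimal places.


P = x1*P1_sat + x2*P2_sat
x2 = 1 - x1 = 1 - 0.33 = 0.67
P = 0.33*195 + 0.67*194
P = 64.35 + 129.98
P = 194.33 kPa


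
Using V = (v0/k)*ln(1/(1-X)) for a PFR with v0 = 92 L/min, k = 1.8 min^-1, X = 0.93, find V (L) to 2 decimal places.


V = (v0/k) * ln(1/(1-X))
V = (92/1.8) * ln(1/(1-0.93))
V = 51.111111 * ln(14.285714)
V = 51.111111 * 2.65926
V = 135.92 L


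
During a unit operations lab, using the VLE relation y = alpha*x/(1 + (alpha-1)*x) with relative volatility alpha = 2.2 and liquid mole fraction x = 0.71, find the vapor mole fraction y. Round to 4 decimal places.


y = alpha*x / (1 + (alpha-1)*x)
y = 2.2*0.71 / (1 + (2.2-1)*0.71)
y = 1.562 / (1 + 0.852)
y = 1.562 / 1.852
y = 0.8434


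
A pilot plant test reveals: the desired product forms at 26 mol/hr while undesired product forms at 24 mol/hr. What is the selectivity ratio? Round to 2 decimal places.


S = desired product rate / undesired product rate
S = 26 / 24
S = 1.08


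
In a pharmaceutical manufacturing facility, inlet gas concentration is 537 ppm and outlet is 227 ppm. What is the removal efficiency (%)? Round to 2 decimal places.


Efficiency = (G_in - G_out) / G_in * 100%
Efficiency = (537 - 227) / 537 * 100
Efficiency = 310 / 537 * 100
Efficiency = 57.73%


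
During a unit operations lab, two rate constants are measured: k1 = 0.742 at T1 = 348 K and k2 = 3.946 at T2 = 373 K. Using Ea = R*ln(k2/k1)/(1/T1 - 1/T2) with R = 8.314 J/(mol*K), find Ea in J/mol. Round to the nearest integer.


Ea = R * ln(k2/k1) / (1/T1 - 1/T2)
ln(k2/k1) = ln(3.946/0.742) = 1.6711084
1/T1 - 1/T2 = 1/348 - 1/373 = 0.000192598071
Ea = 8.314 * 1.6711084 / 0.000192598071
Ea = 72138 J/mol


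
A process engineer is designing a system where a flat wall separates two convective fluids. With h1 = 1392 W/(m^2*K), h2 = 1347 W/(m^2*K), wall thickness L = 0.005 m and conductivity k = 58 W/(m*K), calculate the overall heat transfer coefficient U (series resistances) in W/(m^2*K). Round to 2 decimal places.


1/U = 1/h1 + L/k + 1/h2
1/U = 1/1392 + 0.005/58 + 1/1347
1/U = 0.0007183908 + 8.62069e-05 + 0.0007423905
1/U = 0.0015469882
U = 646.42 W/(m^2*K)


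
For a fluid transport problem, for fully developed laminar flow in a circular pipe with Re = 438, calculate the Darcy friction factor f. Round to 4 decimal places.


f = 64 / Re
f = 64 / 438
f = 0.1461


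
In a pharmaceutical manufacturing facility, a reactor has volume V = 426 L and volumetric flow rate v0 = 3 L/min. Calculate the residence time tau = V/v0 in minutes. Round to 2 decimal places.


tau = V / v0
tau = 426 / 3
tau = 142.00 min


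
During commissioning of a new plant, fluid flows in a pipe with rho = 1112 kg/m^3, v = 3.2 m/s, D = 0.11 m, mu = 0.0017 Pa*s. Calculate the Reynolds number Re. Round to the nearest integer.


Re = rho * v * D / mu
Re = 1112 * 3.2 * 0.11 / 0.0017
Re = 391.424 / 0.0017
Re = 230249


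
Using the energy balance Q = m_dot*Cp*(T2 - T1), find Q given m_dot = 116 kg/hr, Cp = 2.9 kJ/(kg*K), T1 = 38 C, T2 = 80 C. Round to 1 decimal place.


Q = m_dot * Cp * (T2 - T1)
Q = 116 * 2.9 * (80 - 38)
Q = 116 * 2.9 * 42
Q = 14128.8 kJ/hr


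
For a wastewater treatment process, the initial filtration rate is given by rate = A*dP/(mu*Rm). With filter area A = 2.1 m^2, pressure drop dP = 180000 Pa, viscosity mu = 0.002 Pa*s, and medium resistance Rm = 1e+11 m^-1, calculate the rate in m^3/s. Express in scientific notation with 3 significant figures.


rate = A * dP / (mu * Rm)
rate = 2.1 * 180000 / (0.002 * 1e+11)
rate = 378000.0 / 2.000e+08
rate = 1.89e-03 m^3/s


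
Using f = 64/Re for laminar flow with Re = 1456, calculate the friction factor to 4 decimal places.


f = 64 / Re
f = 64 / 1456
f = 0.0440


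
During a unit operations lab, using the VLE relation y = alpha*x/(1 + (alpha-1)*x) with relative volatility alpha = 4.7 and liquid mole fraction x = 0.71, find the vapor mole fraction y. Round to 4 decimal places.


y = alpha*x / (1 + (alpha-1)*x)
y = 4.7*0.71 / (1 + (4.7-1)*0.71)
y = 3.337 / (1 + 2.627)
y = 3.337 / 3.627
y = 0.9200


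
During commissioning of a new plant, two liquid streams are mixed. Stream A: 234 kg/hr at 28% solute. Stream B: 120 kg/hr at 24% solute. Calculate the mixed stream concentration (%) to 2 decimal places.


Mass balance on solute: F1*x1 + F2*x2 = F3*x3
F3 = F1 + F2 = 234 + 120 = 354 kg/hr
x3 = (F1*x1 + F2*x2)/F3
x3 = (234*0.28 + 120*0.24) / 354
x3 = 26.64%


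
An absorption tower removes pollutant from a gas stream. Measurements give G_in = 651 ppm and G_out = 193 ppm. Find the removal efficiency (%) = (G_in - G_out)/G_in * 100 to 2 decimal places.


Efficiency = (G_in - G_out) / G_in * 100%
Efficiency = (651 - 193) / 651 * 100
Efficiency = 458 / 651 * 100
Efficiency = 70.35%


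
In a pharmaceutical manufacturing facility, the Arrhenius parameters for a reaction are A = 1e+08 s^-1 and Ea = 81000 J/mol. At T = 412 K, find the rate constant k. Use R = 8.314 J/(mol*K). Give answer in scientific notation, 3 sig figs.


k = A * exp(-Ea/(R*T))
k = 1e+08 * exp(-81000 / (8.314 * 412))
k = 1e+08 * exp(-23.647094)
k = 5.37e-03


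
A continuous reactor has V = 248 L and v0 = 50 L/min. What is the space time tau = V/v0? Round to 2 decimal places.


tau = V / v0
tau = 248 / 50
tau = 4.96 min


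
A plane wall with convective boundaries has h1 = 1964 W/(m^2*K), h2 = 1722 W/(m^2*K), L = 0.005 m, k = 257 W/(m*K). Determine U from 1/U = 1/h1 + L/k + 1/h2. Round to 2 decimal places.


1/U = 1/h1 + L/k + 1/h2
1/U = 1/1964 + 0.005/257 + 1/1722
1/U = 0.000509165 + 1.94553e-05 + 0.0005807201
1/U = 0.0011093404
U = 901.44 W/(m^2*K)


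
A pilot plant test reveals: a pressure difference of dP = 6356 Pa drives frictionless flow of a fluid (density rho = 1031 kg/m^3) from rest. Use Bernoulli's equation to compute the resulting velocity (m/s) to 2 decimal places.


v = sqrt(2*dP/rho)
v = sqrt(2*6356/1031)
v = sqrt(12.329777)
v = 3.51 m/s


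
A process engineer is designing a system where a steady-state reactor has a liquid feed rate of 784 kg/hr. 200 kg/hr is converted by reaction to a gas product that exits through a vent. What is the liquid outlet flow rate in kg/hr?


Steady-state mass balance on the main outlet: F_out = F_in - F_removed
F_out = 784 - 200
F_out = 584 kg/hr


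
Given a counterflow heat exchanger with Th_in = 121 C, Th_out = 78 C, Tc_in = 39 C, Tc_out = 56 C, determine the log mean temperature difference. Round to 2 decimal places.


dT1 = Th_in - Tc_out = 121 - 56 = 65
dT2 = Th_out - Tc_in = 78 - 39 = 39
LMTD = (dT1 - dT2) / ln(dT1/dT2)
LMTD = (65 - 39) / ln(65/39)
LMTD = 50.90 K


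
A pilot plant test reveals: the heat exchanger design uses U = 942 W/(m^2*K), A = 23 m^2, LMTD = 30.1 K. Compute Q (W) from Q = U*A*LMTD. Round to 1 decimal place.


Q = U * A * LMTD
Q = 942 * 23 * 30.1
Q = 652146.6 W


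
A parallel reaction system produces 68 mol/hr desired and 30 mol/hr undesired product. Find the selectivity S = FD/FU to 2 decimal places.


S = desired product rate / undesired product rate
S = 68 / 30
S = 2.27


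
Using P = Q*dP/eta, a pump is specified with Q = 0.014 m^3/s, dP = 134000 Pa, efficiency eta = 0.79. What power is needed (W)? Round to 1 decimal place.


P = Q * dP / eta
P = 0.014 * 134000 / 0.79
P = 1876.0 / 0.79
P = 2374.7 W


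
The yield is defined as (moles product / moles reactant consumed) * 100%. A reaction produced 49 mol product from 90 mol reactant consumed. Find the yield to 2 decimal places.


Yield = (moles product / moles consumed) * 100%
Yield = (49 / 90) * 100
Yield = 0.5444 * 100
Yield = 54.44%


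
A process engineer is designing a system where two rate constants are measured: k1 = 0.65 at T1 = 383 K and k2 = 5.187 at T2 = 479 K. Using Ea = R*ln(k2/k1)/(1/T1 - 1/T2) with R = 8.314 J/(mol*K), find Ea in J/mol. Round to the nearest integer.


Ea = R * ln(k2/k1) / (1/T1 - 1/T2)
ln(k2/k1) = ln(5.187/0.65) = 2.0769384
1/T1 - 1/T2 = 1/383 - 1/479 = 0.000523283385
Ea = 8.314 * 2.0769384 / 0.000523283385
Ea = 32999 J/mol


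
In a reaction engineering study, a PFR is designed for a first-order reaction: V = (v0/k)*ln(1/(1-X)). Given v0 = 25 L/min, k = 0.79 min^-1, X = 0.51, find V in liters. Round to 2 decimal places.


V = (v0/k) * ln(1/(1-X))
V = (25/0.79) * ln(1/(1-0.51))
V = 31.64557 * ln(2.040816)
V = 31.64557 * 0.71335
V = 22.57 L


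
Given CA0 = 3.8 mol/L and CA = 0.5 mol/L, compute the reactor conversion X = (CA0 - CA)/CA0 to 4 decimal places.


X = (CA0 - CA) / CA0
X = (3.8 - 0.5) / 3.8
X = 3.3 / 3.8
X = 0.8684


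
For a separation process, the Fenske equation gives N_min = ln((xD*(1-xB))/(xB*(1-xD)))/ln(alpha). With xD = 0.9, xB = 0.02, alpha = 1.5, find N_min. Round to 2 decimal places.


N_min = ln((xD*(1-xB))/(xB*(1-xD))) / ln(alpha)
Numerator inside ln: 0.882 / 0.002 = 441.0
ln(441.0) = 6.089045
ln(alpha) = ln(1.5) = 0.405465
N_min = 6.089045 / 0.405465 = 15.02


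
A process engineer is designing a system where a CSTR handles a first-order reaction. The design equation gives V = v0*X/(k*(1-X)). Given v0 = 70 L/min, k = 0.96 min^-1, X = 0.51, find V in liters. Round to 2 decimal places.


V = v0 * X / (k * (1 - X))
V = 70 * 0.51 / (0.96 * (1 - 0.51))
V = 35.7 / (0.96 * 0.49)
V = 35.7 / 0.4704
V = 75.89 L


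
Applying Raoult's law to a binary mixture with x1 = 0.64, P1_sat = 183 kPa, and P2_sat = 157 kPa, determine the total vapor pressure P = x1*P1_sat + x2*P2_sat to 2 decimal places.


P = x1*P1_sat + x2*P2_sat
x2 = 1 - x1 = 1 - 0.64 = 0.36
P = 0.64*183 + 0.36*157
P = 117.12 + 56.52
P = 173.64 kPa


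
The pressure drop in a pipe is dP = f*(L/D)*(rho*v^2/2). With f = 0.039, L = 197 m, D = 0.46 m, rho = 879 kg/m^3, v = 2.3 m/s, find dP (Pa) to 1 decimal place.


dP = f * (L/D) * (rho*v^2/2)
dP = 0.039 * (197/0.46) * (879*2.3^2/2)
L/D = 428.26086957
rho*v^2/2 = 879*5.29/2 = 2324.955
dP = 0.039 * 428.26086957 * 2324.955
dP = 38831.8 Pa


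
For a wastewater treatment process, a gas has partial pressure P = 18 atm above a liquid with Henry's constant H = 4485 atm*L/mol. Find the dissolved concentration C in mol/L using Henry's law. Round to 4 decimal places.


C = P / H
C = 18 / 4485
C = 0.0040 mol/L


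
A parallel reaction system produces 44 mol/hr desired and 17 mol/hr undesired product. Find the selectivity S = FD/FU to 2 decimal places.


S = desired product rate / undesired product rate
S = 44 / 17
S = 2.59


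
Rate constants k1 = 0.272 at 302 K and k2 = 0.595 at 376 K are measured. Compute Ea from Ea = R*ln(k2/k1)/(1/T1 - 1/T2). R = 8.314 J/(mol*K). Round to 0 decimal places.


Ea = R * ln(k2/k1) / (1/T1 - 1/T2)
ln(k2/k1) = ln(0.595/0.272) = 0.7827593
1/T1 - 1/T2 = 1/302 - 1/376 = 0.00065168381
Ea = 8.314 * 0.7827593 / 0.00065168381
Ea = 9986 J/mol


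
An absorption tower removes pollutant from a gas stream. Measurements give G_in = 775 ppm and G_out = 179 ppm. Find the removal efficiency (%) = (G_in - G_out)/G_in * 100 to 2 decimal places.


Efficiency = (G_in - G_out) / G_in * 100%
Efficiency = (775 - 179) / 775 * 100
Efficiency = 596 / 775 * 100
Efficiency = 76.90%


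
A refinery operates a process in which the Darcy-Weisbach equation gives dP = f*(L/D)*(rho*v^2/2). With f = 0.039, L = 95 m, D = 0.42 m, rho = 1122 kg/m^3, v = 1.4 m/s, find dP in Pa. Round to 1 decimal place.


dP = f * (L/D) * (rho*v^2/2)
dP = 0.039 * (95/0.42) * (1122*1.4^2/2)
L/D = 226.19047619
rho*v^2/2 = 1122*1.96/2 = 1099.56
dP = 0.039 * 226.19047619 * 1099.56
dP = 9699.7 Pa


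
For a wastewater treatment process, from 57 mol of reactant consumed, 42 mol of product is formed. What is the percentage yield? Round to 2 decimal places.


Yield = (moles product / moles consumed) * 100%
Yield = (42 / 57) * 100
Yield = 0.7368 * 100
Yield = 73.68%


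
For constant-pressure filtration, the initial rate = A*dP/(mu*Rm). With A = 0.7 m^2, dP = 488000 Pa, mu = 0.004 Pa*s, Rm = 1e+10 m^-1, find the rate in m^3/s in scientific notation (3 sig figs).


rate = A * dP / (mu * Rm)
rate = 0.7 * 488000 / (0.004 * 1e+10)
rate = 341600.0 / 4.000e+07
rate = 8.54e-03 m^3/s


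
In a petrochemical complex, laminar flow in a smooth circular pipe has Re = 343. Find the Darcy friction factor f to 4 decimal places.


f = 64 / Re
f = 64 / 343
f = 0.1866


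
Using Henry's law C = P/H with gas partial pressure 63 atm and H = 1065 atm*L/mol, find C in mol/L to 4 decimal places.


C = P / H
C = 63 / 1065
C = 0.0592 mol/L


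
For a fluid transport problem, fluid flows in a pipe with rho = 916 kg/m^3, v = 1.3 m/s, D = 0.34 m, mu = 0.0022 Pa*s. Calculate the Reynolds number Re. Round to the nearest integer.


Re = rho * v * D / mu
Re = 916 * 1.3 * 0.34 / 0.0022
Re = 404.872 / 0.0022
Re = 184033


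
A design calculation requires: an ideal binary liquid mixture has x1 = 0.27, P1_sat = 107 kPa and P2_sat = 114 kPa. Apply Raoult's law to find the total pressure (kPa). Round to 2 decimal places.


P = x1*P1_sat + x2*P2_sat
x2 = 1 - x1 = 1 - 0.27 = 0.73
P = 0.27*107 + 0.73*114
P = 28.89 + 83.22
P = 112.11 kPa


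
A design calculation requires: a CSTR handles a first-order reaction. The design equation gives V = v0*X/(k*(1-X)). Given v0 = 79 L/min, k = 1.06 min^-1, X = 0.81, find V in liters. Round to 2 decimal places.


V = v0 * X / (k * (1 - X))
V = 79 * 0.81 / (1.06 * (1 - 0.81))
V = 63.99 / (1.06 * 0.19)
V = 63.99 / 0.2014
V = 317.73 L


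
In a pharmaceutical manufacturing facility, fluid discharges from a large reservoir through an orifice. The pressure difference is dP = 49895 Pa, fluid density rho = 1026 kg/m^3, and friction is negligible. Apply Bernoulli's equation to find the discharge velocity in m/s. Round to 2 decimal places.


v = sqrt(2*dP/rho)
v = sqrt(2*49895/1026)
v = sqrt(97.261209)
v = 9.86 m/s


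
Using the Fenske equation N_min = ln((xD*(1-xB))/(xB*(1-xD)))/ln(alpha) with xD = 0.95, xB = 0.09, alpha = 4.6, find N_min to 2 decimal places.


N_min = ln((xD*(1-xB))/(xB*(1-xD))) / ln(alpha)
Numerator inside ln: 0.8645 / 0.0045 = 192.111111
ln(192.111111) = 5.258074
ln(alpha) = ln(4.6) = 1.526056
N_min = 5.258074 / 1.526056 = 3.45


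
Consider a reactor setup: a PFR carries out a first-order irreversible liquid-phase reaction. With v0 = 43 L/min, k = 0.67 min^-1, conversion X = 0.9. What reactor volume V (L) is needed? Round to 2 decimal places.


V = (v0/k) * ln(1/(1-X))
V = (43/0.67) * ln(1/(1-0.9))
V = 64.179104 * ln(10.0)
V = 64.179104 * 2.302585
V = 147.78 L


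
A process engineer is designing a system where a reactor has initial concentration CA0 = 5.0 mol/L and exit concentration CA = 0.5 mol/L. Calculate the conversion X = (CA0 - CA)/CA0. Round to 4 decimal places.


X = (CA0 - CA) / CA0
X = (5.0 - 0.5) / 5.0
X = 4.5 / 5.0
X = 0.9000


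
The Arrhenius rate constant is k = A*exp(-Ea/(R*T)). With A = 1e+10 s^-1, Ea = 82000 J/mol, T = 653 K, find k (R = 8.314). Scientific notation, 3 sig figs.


k = A * exp(-Ea/(R*T))
k = 1e+10 * exp(-82000 / (8.314 * 653))
k = 1e+10 * exp(-15.103954)
k = 2.76e+03


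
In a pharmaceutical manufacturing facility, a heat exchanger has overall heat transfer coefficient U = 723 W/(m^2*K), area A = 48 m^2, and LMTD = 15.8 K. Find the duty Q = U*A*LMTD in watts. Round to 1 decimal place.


Q = U * A * LMTD
Q = 723 * 48 * 15.8
Q = 548323.2 W


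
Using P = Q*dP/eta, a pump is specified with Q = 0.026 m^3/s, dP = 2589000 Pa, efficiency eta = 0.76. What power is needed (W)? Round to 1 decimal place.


P = Q * dP / eta
P = 0.026 * 2589000 / 0.76
P = 67314.0 / 0.76
P = 88571.1 W


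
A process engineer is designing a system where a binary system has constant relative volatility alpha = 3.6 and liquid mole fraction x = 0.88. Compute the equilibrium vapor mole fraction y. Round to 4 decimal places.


y = alpha*x / (1 + (alpha-1)*x)
y = 3.6*0.88 / (1 + (3.6-1)*0.88)
y = 3.168 / (1 + 2.288)
y = 3.168 / 3.288
y = 0.9635


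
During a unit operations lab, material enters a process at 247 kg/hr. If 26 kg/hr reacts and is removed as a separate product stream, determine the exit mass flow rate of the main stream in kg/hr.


Steady-state mass balance on the main outlet: F_out = F_in - F_removed
F_out = 247 - 26
F_out = 221 kg/hr


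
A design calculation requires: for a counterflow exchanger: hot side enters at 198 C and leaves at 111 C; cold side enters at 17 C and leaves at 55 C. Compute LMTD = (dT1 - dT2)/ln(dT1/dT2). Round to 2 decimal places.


dT1 = Th_in - Tc_out = 198 - 55 = 143
dT2 = Th_out - Tc_in = 111 - 17 = 94
LMTD = (dT1 - dT2) / ln(dT1/dT2)
LMTD = (143 - 94) / ln(143/94)
LMTD = 116.79 K


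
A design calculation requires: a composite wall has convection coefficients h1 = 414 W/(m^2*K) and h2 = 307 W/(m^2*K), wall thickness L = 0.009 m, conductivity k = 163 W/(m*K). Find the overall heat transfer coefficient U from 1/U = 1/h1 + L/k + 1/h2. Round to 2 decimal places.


1/U = 1/h1 + L/k + 1/h2
1/U = 1/414 + 0.009/163 + 1/307
1/U = 0.0024154589 + 5.52147e-05 + 0.003257329
1/U = 0.0057280026
U = 174.58 W/(m^2*K)


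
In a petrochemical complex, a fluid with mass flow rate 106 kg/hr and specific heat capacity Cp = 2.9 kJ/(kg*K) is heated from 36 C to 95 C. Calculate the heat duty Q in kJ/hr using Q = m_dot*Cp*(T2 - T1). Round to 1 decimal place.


Q = m_dot * Cp * (T2 - T1)
Q = 106 * 2.9 * (95 - 36)
Q = 106 * 2.9 * 59
Q = 18136.6 kJ/hr


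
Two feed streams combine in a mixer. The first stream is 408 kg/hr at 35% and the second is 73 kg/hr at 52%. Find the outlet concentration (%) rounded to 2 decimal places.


Mass balance on solute: F1*x1 + F2*x2 = F3*x3
F3 = F1 + F2 = 408 + 73 = 481 kg/hr
x3 = (F1*x1 + F2*x2)/F3
x3 = (408*0.35 + 73*0.52) / 481
x3 = 37.58%


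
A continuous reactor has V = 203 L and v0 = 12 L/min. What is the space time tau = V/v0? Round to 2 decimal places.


tau = V / v0
tau = 203 / 12
tau = 16.92 min


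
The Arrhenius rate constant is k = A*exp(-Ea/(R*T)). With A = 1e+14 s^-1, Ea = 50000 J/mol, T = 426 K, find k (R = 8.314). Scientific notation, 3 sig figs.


k = A * exp(-Ea/(R*T))
k = 1e+14 * exp(-50000 / (8.314 * 426))
k = 1e+14 * exp(-14.117259)
k = 7.40e+07


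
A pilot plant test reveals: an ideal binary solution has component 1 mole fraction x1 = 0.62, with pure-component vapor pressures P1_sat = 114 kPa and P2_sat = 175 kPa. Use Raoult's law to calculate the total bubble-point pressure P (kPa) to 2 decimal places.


P = x1*P1_sat + x2*P2_sat
x2 = 1 - x1 = 1 - 0.62 = 0.38
P = 0.62*114 + 0.38*175
P = 70.68 + 66.5
P = 137.18 kPa


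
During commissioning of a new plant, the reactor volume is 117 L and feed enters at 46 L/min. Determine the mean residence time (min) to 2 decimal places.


tau = V / v0
tau = 117 / 46
tau = 2.54 min


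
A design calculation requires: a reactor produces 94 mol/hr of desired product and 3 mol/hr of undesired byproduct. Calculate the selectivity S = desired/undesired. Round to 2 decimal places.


S = desired product rate / undesired product rate
S = 94 / 3
S = 31.33


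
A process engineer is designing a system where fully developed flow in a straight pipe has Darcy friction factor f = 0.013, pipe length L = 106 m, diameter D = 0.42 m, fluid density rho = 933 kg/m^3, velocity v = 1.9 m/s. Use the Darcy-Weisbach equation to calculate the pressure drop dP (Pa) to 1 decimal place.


dP = f * (L/D) * (rho*v^2/2)
dP = 0.013 * (106/0.42) * (933*1.9^2/2)
L/D = 252.38095238
rho*v^2/2 = 933*3.61/2 = 1684.065
dP = 0.013 * 252.38095238 * 1684.065
dP = 5525.3 Pa


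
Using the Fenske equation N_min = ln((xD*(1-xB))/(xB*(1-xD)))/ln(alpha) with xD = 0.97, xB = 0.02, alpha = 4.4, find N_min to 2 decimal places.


N_min = ln((xD*(1-xB))/(xB*(1-xD))) / ln(alpha)
Numerator inside ln: 0.9506 / 0.0006 = 1584.333333
ln(1584.333333) = 7.367919
ln(alpha) = ln(4.4) = 1.481605
N_min = 7.367919 / 1.481605 = 4.97


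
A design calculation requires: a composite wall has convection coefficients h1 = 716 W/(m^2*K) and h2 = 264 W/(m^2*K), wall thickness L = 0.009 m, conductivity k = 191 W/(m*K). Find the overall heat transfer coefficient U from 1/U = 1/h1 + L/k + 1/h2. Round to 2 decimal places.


1/U = 1/h1 + L/k + 1/h2
1/U = 1/716 + 0.009/191 + 1/264
1/U = 0.001396648 + 4.71204e-05 + 0.0037878788
1/U = 0.0052316472
U = 191.14 W/(m^2*K)


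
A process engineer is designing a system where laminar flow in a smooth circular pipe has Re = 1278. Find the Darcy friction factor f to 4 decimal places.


f = 64 / Re
f = 64 / 1278
f = 0.0501


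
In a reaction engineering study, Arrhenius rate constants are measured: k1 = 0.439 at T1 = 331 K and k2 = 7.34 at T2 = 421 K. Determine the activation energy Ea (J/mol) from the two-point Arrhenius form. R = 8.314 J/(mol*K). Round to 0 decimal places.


Ea = R * ln(k2/k1) / (1/T1 - 1/T2)
ln(k2/k1) = ln(7.34/0.439) = 2.8165947
1/T1 - 1/T2 = 1/331 - 1/421 = 0.000645851124
Ea = 8.314 * 2.8165947 / 0.000645851124
Ea = 36258 J/mol


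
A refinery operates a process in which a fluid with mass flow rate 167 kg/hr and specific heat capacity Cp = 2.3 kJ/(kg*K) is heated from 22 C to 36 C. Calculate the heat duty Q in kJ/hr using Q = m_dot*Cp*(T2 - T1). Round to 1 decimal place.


Q = m_dot * Cp * (T2 - T1)
Q = 167 * 2.3 * (36 - 22)
Q = 167 * 2.3 * 14
Q = 5377.4 kJ/hr


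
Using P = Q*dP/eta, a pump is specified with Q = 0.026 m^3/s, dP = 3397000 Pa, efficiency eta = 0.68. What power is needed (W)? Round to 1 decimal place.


P = Q * dP / eta
P = 0.026 * 3397000 / 0.68
P = 88322.0 / 0.68
P = 129885.3 W


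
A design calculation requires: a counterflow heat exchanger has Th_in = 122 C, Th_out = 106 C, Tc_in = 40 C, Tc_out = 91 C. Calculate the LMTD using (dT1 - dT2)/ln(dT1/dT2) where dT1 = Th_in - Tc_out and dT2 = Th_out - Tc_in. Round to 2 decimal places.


dT1 = Th_in - Tc_out = 122 - 91 = 31
dT2 = Th_out - Tc_in = 106 - 40 = 66
LMTD = (dT1 - dT2) / ln(dT1/dT2)
LMTD = (31 - 66) / ln(31/66)
LMTD = 46.32 K


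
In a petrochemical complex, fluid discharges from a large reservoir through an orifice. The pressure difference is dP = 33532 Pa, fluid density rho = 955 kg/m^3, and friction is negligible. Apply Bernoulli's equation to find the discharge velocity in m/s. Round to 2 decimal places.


v = sqrt(2*dP/rho)
v = sqrt(2*33532/955)
v = sqrt(70.224084)
v = 8.38 m/s


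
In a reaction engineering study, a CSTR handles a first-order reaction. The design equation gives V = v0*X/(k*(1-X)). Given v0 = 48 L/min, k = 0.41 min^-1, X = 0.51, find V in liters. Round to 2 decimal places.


V = v0 * X / (k * (1 - X))
V = 48 * 0.51 / (0.41 * (1 - 0.51))
V = 24.48 / (0.41 * 0.49)
V = 24.48 / 0.2009
V = 121.85 L


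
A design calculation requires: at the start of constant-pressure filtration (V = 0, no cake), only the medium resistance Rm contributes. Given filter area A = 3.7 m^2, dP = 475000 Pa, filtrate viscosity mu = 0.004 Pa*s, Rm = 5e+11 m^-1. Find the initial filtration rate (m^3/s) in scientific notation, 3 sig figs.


rate = A * dP / (mu * Rm)
rate = 3.7 * 475000 / (0.004 * 5e+11)
rate = 1757500.0 / 2.000e+09
rate = 8.79e-04 m^3/s


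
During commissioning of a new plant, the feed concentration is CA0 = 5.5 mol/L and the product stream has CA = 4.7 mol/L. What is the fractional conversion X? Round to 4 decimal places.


X = (CA0 - CA) / CA0
X = (5.5 - 4.7) / 5.5
X = 0.8 / 5.5
X = 0.1455
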